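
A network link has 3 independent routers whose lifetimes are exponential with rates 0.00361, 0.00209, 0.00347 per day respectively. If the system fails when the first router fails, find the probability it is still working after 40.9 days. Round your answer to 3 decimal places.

The time to first failure is exponential with rate Σλ = 0.00361 + 0.00209 + 0.00347 = 0.00917.
P(min > 40.9) = e^(−0.00917·40.9) = e^(−0.37505) ≈ 0.687.

0.687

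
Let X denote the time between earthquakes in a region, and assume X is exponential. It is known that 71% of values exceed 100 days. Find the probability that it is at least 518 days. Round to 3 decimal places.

0.170

e^(−λ·100) = 0.71 ⇒ λ = −ln(0.71)/100 = 0.0034249.
P(X > 518) = e^(−0.0034249·518) = e^(−1.7741) ≈ 0.170.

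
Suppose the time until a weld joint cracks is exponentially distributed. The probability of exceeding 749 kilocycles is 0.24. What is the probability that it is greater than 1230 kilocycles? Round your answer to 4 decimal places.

e^(−λ·749) = 0.24 ⇒ λ = −ln(0.24)/749 = 0.00190536.
P(X > 1230) = e^(−0.00190536·1230) = e^(−2.3436) ≈ 0.0960.

0.0960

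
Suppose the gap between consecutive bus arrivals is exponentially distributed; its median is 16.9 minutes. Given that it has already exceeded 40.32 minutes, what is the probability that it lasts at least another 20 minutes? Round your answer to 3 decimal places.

0.440

For an exponential, median = ln(2)/λ, so λ = ln 2 / 16.9 = 0.0410146 per minute.
By the memoryless property, P(X > 40.32+20 | X > 40.32) = P(X > 20).
P(X > 20) = e^(−0.82029) ≈ 0.440.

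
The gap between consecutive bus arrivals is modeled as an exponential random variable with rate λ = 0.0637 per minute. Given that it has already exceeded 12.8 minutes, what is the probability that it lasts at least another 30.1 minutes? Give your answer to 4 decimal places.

P(X > s+t | X > s) = e^(−λ(s+t))/e^(−λs) = e^(−λt), independent of s = 12.8.
P(X > 30.1) = e^(−1.9174) ≈ 0.1470.

0.1470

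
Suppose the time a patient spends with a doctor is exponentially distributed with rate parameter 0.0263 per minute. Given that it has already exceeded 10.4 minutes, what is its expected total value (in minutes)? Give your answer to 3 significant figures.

By memorylessness, E[X | X > 10.4] = 10.4 + 1/λ = 10.4 + 38.0228 = 48.4228 minutes.

48.4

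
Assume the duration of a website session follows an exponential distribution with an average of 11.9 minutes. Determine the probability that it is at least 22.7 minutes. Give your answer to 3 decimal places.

0.148

The rate is λ = 1/11.9 = 0.0840336 per minute.
P(X > 22.7) = e^(−λ·22.7) = e^(−1.9076) ≈ 0.148.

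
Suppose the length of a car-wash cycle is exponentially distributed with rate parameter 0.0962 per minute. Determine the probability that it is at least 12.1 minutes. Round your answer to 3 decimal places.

P(X > 12.1) = e^(−λ·12.1) = e^(−1.164) ≈ 0.312.

0.312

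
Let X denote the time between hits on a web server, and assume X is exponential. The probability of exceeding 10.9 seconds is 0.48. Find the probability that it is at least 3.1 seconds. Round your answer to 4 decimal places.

0.8116

e^(−λ·10.9) = 0.48 ⇒ λ = −ln(0.48)/10.9 = 0.0673366.
P(X > 3.1) = e^(−0.0673366·3.1) = e^(−0.20874) ≈ 0.8116.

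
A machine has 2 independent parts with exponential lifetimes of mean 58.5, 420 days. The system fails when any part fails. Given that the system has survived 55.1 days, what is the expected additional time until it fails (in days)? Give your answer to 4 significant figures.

51.35

First-failure rate Σλ = 1/58.5 + 1/420 = 0.019475.
By memorylessness the expected residual is 1/Σλ = 51.348 days, regardless of the 55.1 already elapsed.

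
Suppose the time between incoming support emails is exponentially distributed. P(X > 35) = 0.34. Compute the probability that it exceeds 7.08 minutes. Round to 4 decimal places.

0.8039

e^(−λ·35) = 0.34 ⇒ λ = −ln(0.34)/35 = 0.0308231.
P(X > 7.08) = e^(−0.0308231·7.08) = e^(−0.21823) ≈ 0.8039.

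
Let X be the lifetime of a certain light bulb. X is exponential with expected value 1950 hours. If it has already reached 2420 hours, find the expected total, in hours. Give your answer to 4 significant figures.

4370

The rate is λ = 1/1950 = 0.000512821 per hour.
By memorylessness, E[X | X > 2420] = 2420 + 1/λ = 2420 + 1950 = 4370 hours.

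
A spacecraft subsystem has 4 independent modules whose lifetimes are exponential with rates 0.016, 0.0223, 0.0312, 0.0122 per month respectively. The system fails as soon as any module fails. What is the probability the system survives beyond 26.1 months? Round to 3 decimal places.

0.119

The time to first failure is exponential with rate Σλ = 0.016 + 0.0223 + 0.0312 + 0.0122 = 0.0817.
P(min > 26.1) = e^(−0.0817·26.1) = e^(−2.1324) ≈ 0.119.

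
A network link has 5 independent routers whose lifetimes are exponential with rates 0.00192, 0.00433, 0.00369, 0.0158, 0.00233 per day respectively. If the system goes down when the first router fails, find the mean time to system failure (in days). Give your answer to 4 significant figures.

35.63

The time to first failure is exponential with rate Σλ = 0.00192 + 0.00433 + 0.00369 + 0.0158 + 0.00233 = 0.02807.
E[min] = 1/Σλ = 1/0.02807 = 35.6252 days.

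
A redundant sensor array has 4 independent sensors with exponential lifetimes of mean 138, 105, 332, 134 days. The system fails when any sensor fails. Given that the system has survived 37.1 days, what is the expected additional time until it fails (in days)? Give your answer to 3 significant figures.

First-failure rate Σλ = 1/138 + 1/105 + 1/332 + 1/134 = 0.0272449.
By memorylessness the expected residual is 1/Σλ = 36.7041 days, regardless of the 37.1 already elapsed.

36.7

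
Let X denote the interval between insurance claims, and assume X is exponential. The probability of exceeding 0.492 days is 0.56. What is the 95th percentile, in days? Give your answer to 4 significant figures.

e^(−λ·0.492) = 0.56 ⇒ λ = −ln(0.56)/0.492 = 1.17849.
95th percentile: 1 − e^(−λt) = 0.95, t = −ln(0.05)/λ = 2.542 days.

2.542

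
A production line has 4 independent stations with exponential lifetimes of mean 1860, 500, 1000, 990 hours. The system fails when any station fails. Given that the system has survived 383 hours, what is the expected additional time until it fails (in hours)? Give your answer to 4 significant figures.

First-failure rate Σλ = 1/1860 + 1/500 + 1/1000 + 1/990 = 0.00454774.
By memorylessness the expected residual is 1/Σλ = 219.89 hours, regardless of the 383 already elapsed.

219.9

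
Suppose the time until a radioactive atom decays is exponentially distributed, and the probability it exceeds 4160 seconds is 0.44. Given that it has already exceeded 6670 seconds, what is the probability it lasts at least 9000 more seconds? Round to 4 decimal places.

0.1693

From e^(−λ·4160) = 0.44, λ = −ln(0.44)/4160 = 0.000197351.
Memoryless: P(X > 6670+9000 | X > 6670) = P(X > 9000) = e^(−0.000197351·9000) ≈ 0.1693.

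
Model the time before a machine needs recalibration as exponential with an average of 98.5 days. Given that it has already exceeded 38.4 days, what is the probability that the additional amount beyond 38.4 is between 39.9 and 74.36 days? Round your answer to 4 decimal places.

The rate is λ = 1/98.5 = 0.0101523 per day.
Memoryless: the residual past 38.4 is again Exp(λ).
P(39.9 < residual < 74.36) = e^(−λ·39.9) − e^(−λ·74.36) = 0.66693 − 0.47005 ≈ 0.1969.

0.1969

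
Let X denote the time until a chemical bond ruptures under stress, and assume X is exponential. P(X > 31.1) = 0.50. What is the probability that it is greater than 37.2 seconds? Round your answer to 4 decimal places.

e^(−λ·31.1) = 0.50 ⇒ λ = −ln(0.50)/31.1 = 0.0222877.
P(X > 37.2) = e^(−0.0222877·37.2) = e^(−0.8291) ≈ 0.4364.

0.4364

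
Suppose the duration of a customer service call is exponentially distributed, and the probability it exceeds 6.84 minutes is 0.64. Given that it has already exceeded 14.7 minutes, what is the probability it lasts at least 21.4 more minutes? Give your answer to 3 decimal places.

From e^(−λ·6.84) = 0.64, λ = −ln(0.64)/6.84 = 0.0652467.
Memoryless: P(X > 14.7+21.4 | X > 14.7) = P(X > 21.4) = e^(−0.0652467·21.4) ≈ 0.248.

0.248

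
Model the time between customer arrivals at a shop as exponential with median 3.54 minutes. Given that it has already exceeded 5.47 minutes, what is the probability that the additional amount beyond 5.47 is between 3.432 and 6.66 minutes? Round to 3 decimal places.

0.239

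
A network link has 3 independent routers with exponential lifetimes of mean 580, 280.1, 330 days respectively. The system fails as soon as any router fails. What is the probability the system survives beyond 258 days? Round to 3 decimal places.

The first failure time is exponential with rate Σλ_i = 1/580 + 1/280.1 + 1/330 = 0.00832459 per day.
P(min > 258) = e^(−0.00832459·258) = e^(−2.1477) ≈ 0.117.

0.117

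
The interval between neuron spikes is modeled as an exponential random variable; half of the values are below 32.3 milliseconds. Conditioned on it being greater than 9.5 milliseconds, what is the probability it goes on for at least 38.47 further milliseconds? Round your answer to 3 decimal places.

For an exponential, median = ln(2)/λ, so λ = ln 2 / 32.3 = 0.0214597 per millisecond.
By the memoryless property, P(X > 9.5+38.47 | X > 9.5) = P(X > 38.47).
P(X > 38.47) = e^(−0.82555) ≈ 0.438.

0.438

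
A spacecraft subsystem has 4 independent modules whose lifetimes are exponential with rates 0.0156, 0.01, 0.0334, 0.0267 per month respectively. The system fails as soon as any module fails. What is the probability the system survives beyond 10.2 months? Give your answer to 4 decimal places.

The time to first failure is exponential with rate Σλ = 0.0156 + 0.01 + 0.0334 + 0.0267 = 0.0857.
P(min > 10.2) = e^(−0.0857·10.2) = e^(−0.87414) ≈ 0.4172.

0.4172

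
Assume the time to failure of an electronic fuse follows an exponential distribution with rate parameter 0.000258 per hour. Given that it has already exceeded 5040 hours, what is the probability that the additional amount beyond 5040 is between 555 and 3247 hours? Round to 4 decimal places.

Memoryless: the residual past 5040 is again Exp(λ).
P(555 < residual < 3247) = e^(−λ·555) − e^(−λ·3247) = 0.86659 − 0.43269 ≈ 0.4339.

0.4339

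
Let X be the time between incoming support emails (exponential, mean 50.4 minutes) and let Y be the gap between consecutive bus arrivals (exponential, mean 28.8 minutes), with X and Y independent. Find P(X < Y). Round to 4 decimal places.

λ_1 = 1/50.4 = 0.0198413, λ_2 = 1/28.8 = 0.0347222.
For independent exponentials, P(X < Y) = λ_1/(λ_1+λ_2) = 0.0198413/0.0545635 ≈ 0.3636.

0.3636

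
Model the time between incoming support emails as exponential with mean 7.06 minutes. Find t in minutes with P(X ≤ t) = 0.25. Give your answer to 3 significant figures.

The rate is λ = 1/7.06 = 0.141643 per minute.
Set 1 − e^(−λt) = 0.25, so t = −ln(0.75)/λ = 0.28768/0.141643 ≈ 2.03104 minutes.

2.03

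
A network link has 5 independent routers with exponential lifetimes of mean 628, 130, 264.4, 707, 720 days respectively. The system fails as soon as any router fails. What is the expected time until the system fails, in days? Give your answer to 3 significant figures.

The first failure time is exponential with rate Σλ_i = 1/628 + 1/130 + 1/264.4 + 1/707 + 1/720 = 0.0158701 per day.
E[min] = 1/Σλ = 1/0.0158701 = 63.0115 days.

63.0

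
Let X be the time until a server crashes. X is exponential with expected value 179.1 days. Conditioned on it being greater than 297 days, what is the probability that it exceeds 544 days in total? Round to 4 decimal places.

0.2518

The rate is λ = 1/179.1 = 0.00558347 per day.
P(X > s+t | X > s) = e^(−λ(s+t))/e^(−λs) = e^(−λt), independent of s = 297.
P(X > 247) = e^(−1.3791) ≈ 0.2518.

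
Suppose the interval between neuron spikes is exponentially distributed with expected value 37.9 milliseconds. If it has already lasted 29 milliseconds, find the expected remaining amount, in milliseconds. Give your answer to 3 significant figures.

The rate is λ = 1/37.9 = 0.0263852 per millisecond.
By memorylessness, the remaining amount past any threshold is again Exp(λ) with mean 1/λ = 37.9 milliseconds.

37.9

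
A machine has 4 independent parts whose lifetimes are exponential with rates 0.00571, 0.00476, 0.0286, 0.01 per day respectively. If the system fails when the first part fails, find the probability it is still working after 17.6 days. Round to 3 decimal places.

The time to first failure is exponential with rate Σλ = 0.00571 + 0.00476 + 0.0286 + 0.01 = 0.04907.
P(min > 17.6) = e^(−0.04907·17.6) = e^(−0.86363) ≈ 0.422.

0.422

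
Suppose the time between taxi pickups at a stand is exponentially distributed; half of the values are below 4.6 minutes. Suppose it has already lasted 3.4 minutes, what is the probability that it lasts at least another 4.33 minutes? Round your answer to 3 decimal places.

0.521

For an exponential, median = ln(2)/λ, so λ = ln 2 / 4.6 = 0.150684 per minute.
The exponential is memoryless, so the remaining time is again Exp(λ): the condition X > 3.4 is irrelevant.
P(X > 4.33) = e^(−0.65246) ≈ 0.521.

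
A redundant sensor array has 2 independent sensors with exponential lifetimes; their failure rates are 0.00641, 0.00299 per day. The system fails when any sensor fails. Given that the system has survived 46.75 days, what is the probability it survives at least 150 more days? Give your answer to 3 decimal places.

Time to first failure ~ Exp(Σλ) with Σλ = 0.0094.
By memorylessness, P(T > 46.75+150 | T > 46.75) = P(T > 150) = e^(−0.0094·150) ≈ 0.244.

0.244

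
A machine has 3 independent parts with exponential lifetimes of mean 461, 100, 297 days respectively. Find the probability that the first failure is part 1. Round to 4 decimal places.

Rates: λ_i = 1/mean_i → 0.0021692, 0.01, 0.003367; Σλ = 0.0155362.
P(part 1 first) = λ_1/Σλ = 0.0021692/0.0155362 ≈ 0.1396.

0.1396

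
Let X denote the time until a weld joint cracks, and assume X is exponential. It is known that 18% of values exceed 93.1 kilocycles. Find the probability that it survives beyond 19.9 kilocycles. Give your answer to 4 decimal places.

0.6931

e^(−λ·93.1) = 0.18 ⇒ λ = −ln(0.18)/93.1 = 0.0184189.
P(X > 19.9) = e^(−0.0184189·19.9) = e^(−0.36654) ≈ 0.6931.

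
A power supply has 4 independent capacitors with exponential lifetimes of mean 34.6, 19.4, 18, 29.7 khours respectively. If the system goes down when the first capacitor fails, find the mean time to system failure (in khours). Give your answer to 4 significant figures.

5.894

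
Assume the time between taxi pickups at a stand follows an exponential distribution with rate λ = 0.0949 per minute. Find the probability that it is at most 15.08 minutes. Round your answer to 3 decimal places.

0.761

P(X ≤ 15.08) = 1 − e^(−λ·15.08) = 1 − e^(−1.4311) ≈ 0.761.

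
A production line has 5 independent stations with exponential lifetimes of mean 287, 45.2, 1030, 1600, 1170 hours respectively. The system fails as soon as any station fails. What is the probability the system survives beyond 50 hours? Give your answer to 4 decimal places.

The first failure time is exponential with rate Σλ_i = 1/287 + 1/45.2 + 1/1030 + 1/1600 + 1/1170 = 0.0280588 per hour.
P(min > 50) = e^(−0.0280588·50) = e^(−1.4029) ≈ 0.2459.

0.2459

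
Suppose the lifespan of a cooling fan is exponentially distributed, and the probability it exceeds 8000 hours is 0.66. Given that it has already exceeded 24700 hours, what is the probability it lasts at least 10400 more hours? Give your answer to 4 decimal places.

0.5826

From e^(−λ·8000) = 0.66, λ = −ln(0.66)/8000 = 0.0000519394.
Memoryless: P(X > 24700+10400 | X > 24700) = P(X > 10400) = e^(−0.0000519394·10400) ≈ 0.5826.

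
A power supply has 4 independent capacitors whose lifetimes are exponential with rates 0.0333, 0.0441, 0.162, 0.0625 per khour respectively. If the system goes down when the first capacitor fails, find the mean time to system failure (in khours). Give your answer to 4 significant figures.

The time to first failure is exponential with rate Σλ = 0.0333 + 0.0441 + 0.162 + 0.0625 = 0.3019.
E[min] = 1/Σλ = 1/0.3019 = 3.31236 khours.

3.312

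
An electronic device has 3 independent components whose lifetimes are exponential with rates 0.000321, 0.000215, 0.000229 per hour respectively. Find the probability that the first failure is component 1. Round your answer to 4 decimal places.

The time to first failure is exponential with rate Σλ = 0.000321 + 0.000215 + 0.000229 = 0.000765.
P(component 1 first) = λ_1/Σλ = 0.000321/0.000765 ≈ 0.4196.

0.4196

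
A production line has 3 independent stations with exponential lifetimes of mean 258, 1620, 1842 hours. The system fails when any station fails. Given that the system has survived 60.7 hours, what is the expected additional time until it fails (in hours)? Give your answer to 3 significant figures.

First-failure rate Σλ = 1/258 + 1/1620 + 1/1842 = 0.00503614.
By memorylessness the expected residual is 1/Σλ = 198.565 hours, regardless of the 60.7 already elapsed.

199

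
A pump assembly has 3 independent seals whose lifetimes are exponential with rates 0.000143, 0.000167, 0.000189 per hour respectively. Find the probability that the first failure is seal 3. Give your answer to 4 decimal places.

The time to first failure is exponential with rate Σλ = 0.000143 + 0.000167 + 0.000189 = 0.000499.
P(seal 3 first) = λ_3/Σλ = 0.000189/0.000499 ≈ 0.3788.

0.3788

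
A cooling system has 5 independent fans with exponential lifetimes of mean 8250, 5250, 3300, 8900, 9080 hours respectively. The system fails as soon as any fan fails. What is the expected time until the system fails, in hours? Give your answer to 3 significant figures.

1190

The first failure time is exponential with rate Σλ_i = 1/8250 + 1/5250 + 1/3300 + 1/8900 + 1/9080 = 0.00083721 per hour.
E[min] = 1/Σλ = 1/0.00083721 = 1194.44 hours.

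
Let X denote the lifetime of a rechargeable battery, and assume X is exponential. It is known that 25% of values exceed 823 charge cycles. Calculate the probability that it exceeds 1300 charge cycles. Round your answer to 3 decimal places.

0.112

e^(−λ·823) = 0.25 ⇒ λ = −ln(0.25)/823 = 0.00168444.
P(X > 1300) = e^(−0.00168444·1300) = e^(−2.1898) ≈ 0.112.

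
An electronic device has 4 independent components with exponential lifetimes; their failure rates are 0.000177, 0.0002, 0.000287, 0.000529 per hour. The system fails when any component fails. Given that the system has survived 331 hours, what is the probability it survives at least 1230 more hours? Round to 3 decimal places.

0.231

Time to first failure ~ Exp(Σλ) with Σλ = 0.001193.
By memorylessness, P(T > 331+1230 | T > 331) = P(T > 1230) = e^(−0.001193·1230) ≈ 0.231.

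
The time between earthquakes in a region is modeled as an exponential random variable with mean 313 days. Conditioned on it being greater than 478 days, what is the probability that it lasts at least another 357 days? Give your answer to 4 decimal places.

The rate is λ = 1/313 = 0.00319489 per day.
P(X > s+t | X > s) = e^(−λ(s+t))/e^(−λs) = e^(−λt), independent of s = 478.
P(X > 357) = e^(−1.1406) ≈ 0.3196.

0.3196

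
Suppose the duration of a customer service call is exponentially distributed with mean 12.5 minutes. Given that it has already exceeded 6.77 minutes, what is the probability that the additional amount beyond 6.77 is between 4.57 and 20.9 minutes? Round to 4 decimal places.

The rate is λ = 1/12.5 = 0.08 per minute.
Memoryless: the residual past 6.77 is again Exp(λ).
P(4.57 < residual < 20.9) = e^(−λ·4.57) − e^(−λ·20.9) = 0.69378 − 0.18787 ≈ 0.5059.

0.5059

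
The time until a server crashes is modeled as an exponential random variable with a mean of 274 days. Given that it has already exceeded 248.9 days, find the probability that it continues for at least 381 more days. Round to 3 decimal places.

0.249

The rate is λ = 1/274 = 0.00364964 per day.
By the memoryless property, P(X > 248.9+381 | X > 248.9) = P(X > 381).
P(X > 381) = e^(−1.3905) ≈ 0.249.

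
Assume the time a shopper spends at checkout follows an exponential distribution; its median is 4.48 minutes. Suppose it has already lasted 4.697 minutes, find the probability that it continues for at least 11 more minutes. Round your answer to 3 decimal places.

For an exponential, median = ln(2)/λ, so λ = ln 2 / 4.48 = 0.15472 per minute.
P(X > s+t | X > s) = e^(−λ(s+t))/e^(−λs) = e^(−λt), independent of s = 4.697.
P(X > 11) = e^(−1.7019) ≈ 0.182.

0.182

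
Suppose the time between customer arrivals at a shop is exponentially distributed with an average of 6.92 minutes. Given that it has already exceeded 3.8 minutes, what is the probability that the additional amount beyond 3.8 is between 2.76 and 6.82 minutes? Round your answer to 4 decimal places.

The rate is λ = 1/6.92 = 0.144509 per minute.
Memoryless: the residual past 3.8 is again Exp(λ).
P(2.76 < residual < 6.82) = e^(−λ·2.76) − e^(−λ·6.82) = 0.67110 − 0.37323 ≈ 0.2979.

0.2979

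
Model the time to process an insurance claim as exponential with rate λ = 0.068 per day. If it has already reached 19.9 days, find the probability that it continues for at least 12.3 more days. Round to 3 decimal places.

By the memoryless property, P(X > 19.9+12.3 | X > 19.9) = P(X > 12.3).
P(X > 12.3) = e^(−0.8364) ≈ 0.433.

0.433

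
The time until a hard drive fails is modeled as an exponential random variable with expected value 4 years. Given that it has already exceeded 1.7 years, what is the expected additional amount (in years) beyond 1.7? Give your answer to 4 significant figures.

The rate is λ = 1/4 = 0.25 per year.
By memorylessness, the remaining amount past any threshold is again Exp(λ) with mean 1/λ = 4 years.

4.000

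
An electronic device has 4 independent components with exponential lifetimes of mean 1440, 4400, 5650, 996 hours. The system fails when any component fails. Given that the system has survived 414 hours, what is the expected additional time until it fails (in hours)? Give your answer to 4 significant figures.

475.6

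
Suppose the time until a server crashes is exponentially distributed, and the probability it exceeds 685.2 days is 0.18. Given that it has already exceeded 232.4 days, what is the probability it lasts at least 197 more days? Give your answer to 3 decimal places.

From e^(−λ·685.2) = 0.18, λ = −ln(0.18)/685.2 = 0.00250262.
Memoryless: P(X > 232.4+197 | X > 232.4) = P(X > 197) = e^(−0.00250262·197) ≈ 0.611.

0.611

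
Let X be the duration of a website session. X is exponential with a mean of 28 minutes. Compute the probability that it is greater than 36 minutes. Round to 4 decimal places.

The rate is λ = 1/28 = 0.0357143 per minute.
P(X > 36) = e^(−λ·36) = e^(−1.2857) ≈ 0.2765.

0.2765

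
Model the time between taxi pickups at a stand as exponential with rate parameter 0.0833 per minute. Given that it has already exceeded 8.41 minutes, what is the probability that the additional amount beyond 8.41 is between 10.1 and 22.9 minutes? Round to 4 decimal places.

0.2827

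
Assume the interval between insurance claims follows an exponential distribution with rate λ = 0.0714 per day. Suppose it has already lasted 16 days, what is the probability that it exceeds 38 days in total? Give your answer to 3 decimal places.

The exponential is memoryless, so the remaining time is again Exp(λ): the condition X > 16 is irrelevant.
P(X > 22) = e^(−1.5708) ≈ 0.208.

0.208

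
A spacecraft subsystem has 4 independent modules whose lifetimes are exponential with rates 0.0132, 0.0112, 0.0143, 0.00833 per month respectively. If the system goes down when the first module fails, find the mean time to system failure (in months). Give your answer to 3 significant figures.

The time to first failure is exponential with rate Σλ = 0.0132 + 0.0112 + 0.0143 + 0.00833 = 0.04703.
E[min] = 1/Σλ = 1/0.04703 = 21.263 months.

21.3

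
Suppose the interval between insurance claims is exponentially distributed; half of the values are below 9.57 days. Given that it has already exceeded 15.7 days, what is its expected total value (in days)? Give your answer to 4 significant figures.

29.51

For an exponential, median = ln(2)/λ, so λ = ln 2 / 9.57 = 0.0724292 per day.
By memorylessness, E[X | X > 15.7] = 15.7 + 1/λ = 15.7 + 13.8066 = 29.5066 days.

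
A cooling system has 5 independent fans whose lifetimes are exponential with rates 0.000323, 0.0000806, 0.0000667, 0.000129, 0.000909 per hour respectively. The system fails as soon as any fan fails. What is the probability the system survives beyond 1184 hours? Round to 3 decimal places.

0.168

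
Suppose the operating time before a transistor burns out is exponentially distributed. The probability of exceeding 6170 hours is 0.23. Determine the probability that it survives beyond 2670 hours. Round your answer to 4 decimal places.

e^(−λ·6170) = 0.23 ⇒ λ = −ln(0.23)/6170 = 0.000238197.
P(X > 2670) = e^(−0.000238197·2670) = e^(−0.63599) ≈ 0.5294.

0.5294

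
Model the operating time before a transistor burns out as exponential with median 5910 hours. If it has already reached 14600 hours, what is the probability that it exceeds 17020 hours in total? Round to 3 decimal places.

0.753

For an exponential, median = ln(2)/λ, so λ = ln 2 / 5910 = 0.000117284 per hour.
The exponential is memoryless, so the remaining time is again Exp(λ): the condition X > 14600 is irrelevant.
P(X > 2420) = e^(−0.28383) ≈ 0.753.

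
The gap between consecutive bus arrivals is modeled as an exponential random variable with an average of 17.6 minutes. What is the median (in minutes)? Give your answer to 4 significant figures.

12.20

The rate is λ = 1/17.6 = 0.0568182 per minute.
Set 1 − e^(−λt) = 0.5, so t = −ln(0.5)/λ = 0.69315/0.0568182 ≈ 12.1994 minutes.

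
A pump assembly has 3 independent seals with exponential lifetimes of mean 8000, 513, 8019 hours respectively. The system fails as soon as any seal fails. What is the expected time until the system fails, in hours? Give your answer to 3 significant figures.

The first failure time is exponential with rate Σλ_i = 1/8000 + 1/513 + 1/8019 = 0.00219902 per hour.
E[min] = 1/Σλ = 1/0.00219902 = 454.748 hours.

455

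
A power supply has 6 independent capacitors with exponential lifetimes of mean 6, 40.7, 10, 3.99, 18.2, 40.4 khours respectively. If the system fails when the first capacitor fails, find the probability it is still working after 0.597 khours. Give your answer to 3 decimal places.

The first failure time is exponential with rate Σλ_i = 1/6 + 1/40.7 + 1/10 + 1/3.99 + 1/18.2 + 1/40.4 = 0.621561 per khour.
P(min > 0.597) = e^(−0.621561·0.597) = e^(−0.37107) ≈ 0.690.

0.690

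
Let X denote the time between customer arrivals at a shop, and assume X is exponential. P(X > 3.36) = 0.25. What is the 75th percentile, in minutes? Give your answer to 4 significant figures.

3.360

e^(−λ·3.36) = 0.25 ⇒ λ = −ln(0.25)/3.36 = 0.412588.
75th percentile: 1 − e^(−λt) = 0.75, t = −ln(0.25)/λ = 3.36 minutes.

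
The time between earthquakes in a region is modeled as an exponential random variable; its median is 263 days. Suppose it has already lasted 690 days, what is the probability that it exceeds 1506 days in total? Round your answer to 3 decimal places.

0.116

For an exponential, median = ln(2)/λ, so λ = ln 2 / 263 = 0.00263554 per day.
P(X > s+t | X > s) = e^(−λ(s+t))/e^(−λs) = e^(−λt), independent of s = 690.
P(X > 816) = e^(−2.1506) ≈ 0.116.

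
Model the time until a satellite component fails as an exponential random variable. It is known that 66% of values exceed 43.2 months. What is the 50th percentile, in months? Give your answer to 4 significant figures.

e^(−λ·43.2) = 0.66 ⇒ λ = −ln(0.66)/43.2 = 0.00961841.
50th percentile: 1 − e^(−λt) = 0.5, t = −ln(0.5)/λ = 72.0646 months.

72.06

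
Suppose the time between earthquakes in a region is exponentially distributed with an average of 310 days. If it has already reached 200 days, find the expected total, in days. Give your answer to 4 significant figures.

510.0

The rate is λ = 1/310 = 0.00322581 per day.
By memorylessness, E[X | X > 200] = 200 + 1/λ = 200 + 310 = 510 days.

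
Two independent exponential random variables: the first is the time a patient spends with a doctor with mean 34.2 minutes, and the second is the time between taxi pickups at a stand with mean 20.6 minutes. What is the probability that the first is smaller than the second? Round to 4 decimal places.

0.3759

λ_1 = 1/34.2 = 0.0292398, λ_2 = 1/20.6 = 0.0485437.
For independent exponentials, P(the first < the second) = λ_1/(λ_1+λ_2) = 0.0292398/0.0777835 ≈ 0.3759.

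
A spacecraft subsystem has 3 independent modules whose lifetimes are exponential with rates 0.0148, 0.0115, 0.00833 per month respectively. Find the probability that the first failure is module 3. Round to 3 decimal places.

The time to first failure is exponential with rate Σλ = 0.0148 + 0.0115 + 0.00833 = 0.03463.
P(module 3 first) = λ_3/Σλ = 0.00833/0.03463 ≈ 0.241.

0.241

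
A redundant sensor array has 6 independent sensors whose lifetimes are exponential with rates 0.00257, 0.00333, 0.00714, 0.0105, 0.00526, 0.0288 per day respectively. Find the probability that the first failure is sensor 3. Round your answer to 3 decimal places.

0.124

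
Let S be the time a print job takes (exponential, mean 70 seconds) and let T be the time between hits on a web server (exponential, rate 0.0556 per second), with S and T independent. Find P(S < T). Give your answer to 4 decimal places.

λ_1 = 1/70 = 0.0142857, λ_2 = 0.0556.
For independent exponentials, P(S < T) = λ_1/(λ_1+λ_2) = 0.0142857/0.0698857 ≈ 0.2044.

0.2044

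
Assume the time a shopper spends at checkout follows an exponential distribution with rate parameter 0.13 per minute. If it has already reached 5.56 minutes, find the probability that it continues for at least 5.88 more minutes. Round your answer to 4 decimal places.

By the memoryless property, P(X > 5.56+5.88 | X > 5.56) = P(X > 5.88).
P(X > 5.88) = e^(−0.7644) ≈ 0.4656.

0.4656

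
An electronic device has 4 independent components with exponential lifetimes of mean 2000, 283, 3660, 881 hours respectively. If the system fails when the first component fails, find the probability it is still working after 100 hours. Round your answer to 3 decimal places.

The first failure time is exponential with rate Σλ_i = 1/2000 + 1/283 + 1/3660 + 1/881 = 0.00544187 per hour.
P(min > 100) = e^(−0.00544187·100) = e^(−0.54419) ≈ 0.580.

0.580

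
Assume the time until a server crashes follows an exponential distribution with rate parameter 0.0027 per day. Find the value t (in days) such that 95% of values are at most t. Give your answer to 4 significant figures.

Set 1 − e^(−λt) = 0.95, so t = −ln(0.05)/λ = 2.9957/0.0027 ≈ 1109.53 days.

1110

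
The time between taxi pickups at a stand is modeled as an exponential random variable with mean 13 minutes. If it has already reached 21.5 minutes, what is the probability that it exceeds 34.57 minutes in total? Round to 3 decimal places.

0.366

The rate is λ = 1/13 = 0.0769231 per minute.
P(X > s+t | X > s) = e^(−λ(s+t))/e^(−λs) = e^(−λt), independent of s = 21.5.
P(X > 13.07) = e^(−1.0054) ≈ 0.366.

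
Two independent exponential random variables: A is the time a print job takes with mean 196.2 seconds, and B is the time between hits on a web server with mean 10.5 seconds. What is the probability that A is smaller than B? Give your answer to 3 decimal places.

λ_1 = 1/196.2 = 0.00509684, λ_2 = 1/10.5 = 0.0952381.
For independent exponentials, P(A < B) = λ_1/(λ_1+λ_2) = 0.00509684/0.100335 ≈ 0.051.

0.051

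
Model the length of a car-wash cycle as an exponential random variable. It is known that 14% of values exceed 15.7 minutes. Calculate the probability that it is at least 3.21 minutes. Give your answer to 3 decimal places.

e^(−λ·15.7) = 0.14 ⇒ λ = −ln(0.14)/15.7 = 0.12523.
P(X > 3.21) = e^(−0.12523·3.21) = e^(−0.40199) ≈ 0.669.

0.669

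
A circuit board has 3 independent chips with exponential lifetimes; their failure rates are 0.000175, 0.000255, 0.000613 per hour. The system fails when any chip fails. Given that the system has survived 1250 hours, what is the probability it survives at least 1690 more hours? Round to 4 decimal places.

0.1716

Time to first failure ~ Exp(Σλ) with Σλ = 0.001043.
By memorylessness, P(T > 1250+1690 | T > 1250) = P(T > 1690) = e^(−0.001043·1690) ≈ 0.1716.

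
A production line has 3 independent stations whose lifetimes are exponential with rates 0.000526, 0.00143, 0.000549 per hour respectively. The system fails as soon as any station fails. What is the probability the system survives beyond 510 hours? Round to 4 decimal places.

0.2787

The time to first failure is exponential with rate Σλ = 0.000526 + 0.00143 + 0.000549 = 0.002505.
P(min > 510) = e^(−0.002505·510) = e^(−1.2776) ≈ 0.2787.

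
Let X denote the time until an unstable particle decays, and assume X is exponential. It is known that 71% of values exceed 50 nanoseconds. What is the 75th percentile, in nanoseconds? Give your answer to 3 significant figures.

202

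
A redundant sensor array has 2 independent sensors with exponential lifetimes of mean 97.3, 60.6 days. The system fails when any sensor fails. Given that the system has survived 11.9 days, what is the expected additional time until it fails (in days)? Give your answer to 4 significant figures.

37.34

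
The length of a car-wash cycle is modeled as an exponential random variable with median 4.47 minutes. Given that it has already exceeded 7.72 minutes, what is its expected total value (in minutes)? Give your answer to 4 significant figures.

14.17

For an exponential, median = ln(2)/λ, so λ = ln 2 / 4.47 = 0.155066 per minute.
By memorylessness, E[X | X > 7.72] = 7.72 + 1/λ = 7.72 + 6.44885 = 14.1688 minutes.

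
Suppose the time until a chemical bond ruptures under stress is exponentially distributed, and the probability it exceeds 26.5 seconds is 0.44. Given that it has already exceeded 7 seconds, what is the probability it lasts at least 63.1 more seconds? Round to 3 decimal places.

From e^(−λ·26.5) = 0.44, λ = −ln(0.44)/26.5 = 0.0309804.
Memoryless: P(X > 7+63.1 | X > 7) = P(X > 63.1) = e^(−0.0309804·63.1) ≈ 0.142.

0.142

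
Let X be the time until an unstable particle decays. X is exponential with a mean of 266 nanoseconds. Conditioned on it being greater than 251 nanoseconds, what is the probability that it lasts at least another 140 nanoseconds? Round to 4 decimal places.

The rate is λ = 1/266 = 0.0037594 per nanosecond.
The exponential is memoryless, so the remaining time is again Exp(λ): the condition X > 251 is irrelevant.
P(X > 140) = e^(−0.52632) ≈ 0.5908.

0.5908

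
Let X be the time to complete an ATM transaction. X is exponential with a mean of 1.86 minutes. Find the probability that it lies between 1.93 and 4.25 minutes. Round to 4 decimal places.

The rate is λ = 1/1.86 = 0.537634 per minute.
P(1.93 < X < 4.25) = e^(−λ·1.93) − e^(−λ·4.25) = 0.35429 − 0.10178 ≈ 0.2525.

0.2525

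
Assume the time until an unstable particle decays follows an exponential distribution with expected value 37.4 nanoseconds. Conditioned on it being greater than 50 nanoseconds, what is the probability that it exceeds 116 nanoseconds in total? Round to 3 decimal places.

The rate is λ = 1/37.4 = 0.026738 per nanosecond.
P(X > s+t | X > s) = e^(−λ(s+t))/e^(−λs) = e^(−λt), independent of s = 50.
P(X > 66) = e^(−1.7647) ≈ 0.171.

0.171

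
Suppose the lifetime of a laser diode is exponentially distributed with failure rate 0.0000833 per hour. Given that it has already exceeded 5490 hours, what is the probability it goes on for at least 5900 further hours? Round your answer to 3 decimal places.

0.612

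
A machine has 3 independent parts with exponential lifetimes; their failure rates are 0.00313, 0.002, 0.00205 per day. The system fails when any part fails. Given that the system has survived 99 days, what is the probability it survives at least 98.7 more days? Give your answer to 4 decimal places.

Time to first failure ~ Exp(Σλ) with Σλ = 0.00718.
By memorylessness, P(T > 99+98.7 | T > 99) = P(T > 98.7) = e^(−0.00718·98.7) ≈ 0.4923.

0.4923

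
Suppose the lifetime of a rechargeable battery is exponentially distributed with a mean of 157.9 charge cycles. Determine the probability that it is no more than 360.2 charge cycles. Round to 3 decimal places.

The rate is λ = 1/157.9 = 0.00633312 per charge cycle.
P(X ≤ 360.2) = 1 − e^(−λ·360.2) = 1 − e^(−2.2812) ≈ 0.898.

0.898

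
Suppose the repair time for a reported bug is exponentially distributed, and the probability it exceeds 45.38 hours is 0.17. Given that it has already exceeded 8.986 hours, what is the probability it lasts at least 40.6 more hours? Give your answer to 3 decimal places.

From e^(−λ·45.38) = 0.17, λ = −ln(0.17)/45.38 = 0.0390471.
Memoryless: P(X > 8.986+40.6 | X > 8.986) = P(X > 40.6) = e^(−0.0390471·40.6) ≈ 0.205.

0.205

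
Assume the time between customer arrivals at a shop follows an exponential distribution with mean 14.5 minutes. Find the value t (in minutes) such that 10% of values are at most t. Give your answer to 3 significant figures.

1.53

The rate is λ = 1/14.5 = 0.0689655 per minute.
Set 1 − e^(−λt) = 0.1, so t = −ln(0.9)/λ = 0.10536/0.0689655 ≈ 1.52773 minutes.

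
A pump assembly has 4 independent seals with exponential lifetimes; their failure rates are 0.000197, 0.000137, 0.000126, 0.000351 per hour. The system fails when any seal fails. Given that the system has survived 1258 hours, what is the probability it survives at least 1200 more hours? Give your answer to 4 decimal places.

0.3779

Time to first failure ~ Exp(Σλ) with Σλ = 0.000811.
By memorylessness, P(T > 1258+1200 | T > 1258) = P(T > 1200) = e^(−0.000811·1200) ≈ 0.3779.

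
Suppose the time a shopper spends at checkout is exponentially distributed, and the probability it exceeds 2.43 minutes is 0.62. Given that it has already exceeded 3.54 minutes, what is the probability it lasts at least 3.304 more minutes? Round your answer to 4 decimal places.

0.5221

From e^(−λ·2.43) = 0.62, λ = −ln(0.62)/2.43 = 0.196723.
Memoryless: P(X > 3.54+3.304 | X > 3.54) = P(X > 3.304) = e^(−0.196723·3.304) ≈ 0.5221.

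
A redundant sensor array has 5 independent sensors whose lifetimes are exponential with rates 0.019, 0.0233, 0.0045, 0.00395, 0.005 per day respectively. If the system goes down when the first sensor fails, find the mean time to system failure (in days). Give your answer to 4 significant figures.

The time to first failure is exponential with rate Σλ = 0.019 + 0.0233 + 0.0045 + 0.00395 + 0.005 = 0.05575.
E[min] = 1/Σλ = 1/0.05575 = 17.9372 days.

17.94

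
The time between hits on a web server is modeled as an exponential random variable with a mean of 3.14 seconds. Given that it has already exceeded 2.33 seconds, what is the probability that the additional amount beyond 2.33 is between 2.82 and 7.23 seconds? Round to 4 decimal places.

0.3073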